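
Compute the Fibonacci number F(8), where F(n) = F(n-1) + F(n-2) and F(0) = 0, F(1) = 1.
Computing the sequence terms:
0, 1, 1, 2, 3, 5, 8, 13, 21

21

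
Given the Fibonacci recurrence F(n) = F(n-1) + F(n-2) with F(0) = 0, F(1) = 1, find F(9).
Computing the sequence terms:
0, 1, 1, 2, 3, 5, 8, 13, 21, 34

34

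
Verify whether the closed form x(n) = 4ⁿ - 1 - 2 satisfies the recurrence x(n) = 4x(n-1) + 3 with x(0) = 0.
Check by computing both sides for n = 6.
From the recurrence with x(0) = 0:
  x(0) = 0, x(1) = 3, x(2) = 15, x(3) = 63, x(4) = 255, x(5) = 1023, x(6) = 4095
  so the recurrence gives x(6) = 4095.
From the proposed closed form x(n) = 4ⁿ - 1 - 2:
  x(6) = 4093.
The recurrence gives 4095 but the closed form gives 4093, so the closed form does not satisfy the recurrence.

No, the closed form is incorrect.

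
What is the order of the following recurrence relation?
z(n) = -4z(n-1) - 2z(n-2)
The order is the largest lag k for which z(n-k) appears. Here the deepest term is z(n-2), so the order is 2.

Order 2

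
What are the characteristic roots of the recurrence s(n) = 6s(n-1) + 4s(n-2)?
Substitute s(n) = rⁿ and divide through by rⁿ⁻²: r² - 6r - 4 = 0
Discriminant: 6² + 4·4 = 52, not a perfect square, so by the quadratic formula r = (6 ± √52)/2.
General solution: s(n) = A·r₁ⁿ + B·r₂ⁿ where r₁,r₂ = (6 ± √52)/2

Characteristic: r² - 6r - 4 = 0, Roots: r = (6 ± √52)/2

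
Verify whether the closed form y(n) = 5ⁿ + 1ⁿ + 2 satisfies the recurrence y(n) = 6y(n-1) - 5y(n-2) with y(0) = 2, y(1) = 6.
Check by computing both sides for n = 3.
From the recurrence with y(0) = 2, y(1) = 6:
  y(0) = 2, y(1) = 6, y(2) = 26, y(3) = 126
  so the recurrence gives y(3) = 126.
From the proposed closed form y(n) = 5ⁿ + 1ⁿ + 2:
  y(3) = 128.
The recurrence gives 126 but the closed form gives 128, so the closed form does not satisfy the recurrence.

No, the closed form is incorrect.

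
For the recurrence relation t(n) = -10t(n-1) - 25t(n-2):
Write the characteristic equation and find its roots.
Substitute t(n) = rⁿ and divide through by rⁿ⁻²: r² + 10r + 25 = 0
Factor: (r + 5)² = 0, so r = -5 (double root).
General solution: t(n) = (A + Bn)·(-5)ⁿ

Characteristic: r² + 10r + 25 = 0, Roots: r = -5 (double root)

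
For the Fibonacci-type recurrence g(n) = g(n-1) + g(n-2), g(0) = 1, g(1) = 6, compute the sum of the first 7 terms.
Computing the sequence terms: 1, 6, 7, 13, 20, 33, 53
Adding these values together:

133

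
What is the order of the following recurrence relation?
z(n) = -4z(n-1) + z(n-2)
The order is the largest lag k for which z(n-k) appears. Here the deepest term is z(n-2), so the order is 2.

Order 2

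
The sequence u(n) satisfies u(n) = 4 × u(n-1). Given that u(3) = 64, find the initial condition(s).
In general u(n) = 4ⁿ · u(0). At n = 3: u(0) = u(3) / 4^3 = 64 / 64 = 1.

u(0) = 1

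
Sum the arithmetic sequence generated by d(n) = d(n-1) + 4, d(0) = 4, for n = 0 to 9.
Computing the sequence terms: 4, 8, 12, 16, 20, 24, 28, 32, 36, 40
Adding these values together:

220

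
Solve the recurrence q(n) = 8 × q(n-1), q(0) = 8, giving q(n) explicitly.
Recurrence: q(n) = 8 × q(n-1), initial: q(0) = 8.
Each term is 8 times the previous, so this is geometric with ratio 8. After n steps: q(n) = q(0)·8ⁿ = 8·8ⁿ.

q(n) = 8·8ⁿ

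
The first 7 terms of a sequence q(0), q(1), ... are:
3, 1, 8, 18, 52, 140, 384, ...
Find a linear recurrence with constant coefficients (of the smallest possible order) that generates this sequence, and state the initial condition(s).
Look for the lowest-order linear relation among consecutive terms.
Observation: q(n) - 2·q(n-1) - (2)·q(n-2) = 0 holds for the shown terms, and no order-1 relation q(n) = α·q(n-1) + β fits.
Check at n=3: 2·8 + (2)·1 = 18. ✓

q(n) = 2q(n-1) + 2q(n-2), q(0) = 3, q(1) = 1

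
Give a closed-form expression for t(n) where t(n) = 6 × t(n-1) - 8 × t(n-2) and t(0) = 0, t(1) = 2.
Recurrence: t(n) = 6 × t(n-1) - 8 × t(n-2), initial: t(0) = 0, t(1) = 2.
Characteristic equation: r² - 6r + 8 = 0, which factors as (r - 4)(r - 2) = 0, so r = 4, 2. General solution t(n) = A·4ⁿ + B·2ⁿ. From t(0) = 0: A + B = 0. From t(1) = 2: 4A + 2B = 2. Solving gives A = 1, B = -1.

t(n) = 4ⁿ - 2ⁿ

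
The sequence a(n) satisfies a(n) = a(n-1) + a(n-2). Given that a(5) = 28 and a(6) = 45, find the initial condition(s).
Work backwards using a(k) = a(k+2) - a(k+1):
a(4) = a(6) - a(5) = 45 - 28 = 17
a(3) = a(5) - a(4) = 28 - 17 = 11
a(2) = a(4) - a(3) = 17 - 11 = 6
a(1) = a(3) - a(2) = 11 - 6 = 5
a(0) = a(2) - a(1) = 6 - 5 = 1

a(0) = 1, a(1) = 5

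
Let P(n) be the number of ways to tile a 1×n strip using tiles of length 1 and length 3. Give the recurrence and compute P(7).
Condition on the last tile: it has length 1 (leaving a 1×(n-1) strip) or length 3 (leaving a 1×(n-3) strip), so P(n) = P(n-1) + P(n-3) (order-3 linear recurrence).
For 0 ≤ i < 3 only unit tiles fit, so P(i) = 1.
Iterating the recurrence: P(3) = 2, P(4) = 3, P(5) = 4, P(6) = 6, P(7) = 9.

P(n) = P(n-1) + P(n-3), with P(i) = 1 for 0 ≤ i < 3; P(7) = 9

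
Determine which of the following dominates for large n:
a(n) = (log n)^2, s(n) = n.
Comparing growth rates:
Growth-rate hierarchy: log n ≺ any polynomial ≺ any exponential cⁿ (c>1) ≺ n! ≺ nⁿ.
polynomial degree 1 dominates polylogarithmic (log n)^2 asymptotically.

s(n) grows faster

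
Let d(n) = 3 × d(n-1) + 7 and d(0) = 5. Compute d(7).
Computing step by step:
d(0) = 5
d(1) = 3 × 5 + 7 = 22
d(2) = 3 × 22 + 7 = 73
d(3) = 3 × 73 + 7 = 226
d(4) = 3 × 226 + 7 = 685
d(5) = 3 × 685 + 7 = 2062
d(6) = 3 × 2062 + 7 = 6193
d(7) = 3 × 6193 + 7 = 18586

18586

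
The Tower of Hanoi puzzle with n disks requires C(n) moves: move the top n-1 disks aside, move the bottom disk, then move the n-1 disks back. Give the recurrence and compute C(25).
Moving n disks = move the top n-1 disks aside (C(n-1) moves) + move the largest disk (1 move) + move the n-1 disks back on top (C(n-1) moves), so C(n) = 2C(n-1) + 1, with C(1) = 1 (a single disk takes one move).
First terms: 1, 3, 7, 15, 31, 63, … — each is one less than a power of 2. Indeed C(n) + 1 = 2(C(n-1) + 1) with C(1) + 1 = 2, so C(n) + 1 = 2ⁿ and C(n) = 2ⁿ - 1.
Hence C(25) = 2^25 - 1 = 33554432 - 1 = 33554431.

C(n) = 2C(n-1) + 1, C(1) = 1; C(25) = 33554431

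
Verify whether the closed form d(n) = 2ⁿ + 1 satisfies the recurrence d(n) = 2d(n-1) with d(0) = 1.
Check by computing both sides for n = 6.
From the recurrence with d(0) = 1:
  d(0) = 1, d(1) = 2, d(2) = 4, d(3) = 8, d(4) = 16, d(5) = 32, d(6) = 64
  so the recurrence gives d(6) = 64.
From the proposed closed form d(n) = 2ⁿ + 1:
  d(6) = 65.
The recurrence gives 64 but the closed form gives 65, so the closed form does not satisfy the recurrence.

No, the closed form is incorrect.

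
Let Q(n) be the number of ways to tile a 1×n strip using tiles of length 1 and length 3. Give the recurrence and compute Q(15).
Condition on the last tile: it has length 1 (leaving a 1×(n-1) strip) or length 3 (leaving a 1×(n-3) strip), so Q(n) = Q(n-1) + Q(n-3) (order-3 linear recurrence).
For 0 ≤ i < 3 only unit tiles fit, so Q(i) = 1.
Iterating the recurrence: Q(3) = 2, Q(4) = 3, Q(5) = 4, Q(6) = 6, Q(7) = 9, Q(8) = 13, Q(9) = 19, Q(10) = 28, Q(11) = 41, Q(12) = 60, Q(13) = 88, Q(14) = 129, Q(15) = 189.

Q(n) = Q(n-1) + Q(n-3), with Q(i) = 1 for 0 ≤ i < 3; Q(15) = 189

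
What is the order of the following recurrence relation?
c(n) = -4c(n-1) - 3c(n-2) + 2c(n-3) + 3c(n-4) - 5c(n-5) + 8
The order is the largest lag k for which c(n-k) appears. Here the deepest term is c(n-5) (the 8 term is non-homogeneous and does not affect the order), so the order is 5.

Order 5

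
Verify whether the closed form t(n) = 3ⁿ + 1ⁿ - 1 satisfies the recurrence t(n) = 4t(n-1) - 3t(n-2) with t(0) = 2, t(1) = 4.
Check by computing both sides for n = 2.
From the recurrence with t(0) = 2, t(1) = 4:
  t(0) = 2, t(1) = 4, t(2) = 10
  so the recurrence gives t(2) = 10.
From the proposed closed form t(n) = 3ⁿ + 1ⁿ - 1:
  t(2) = 9.
The recurrence gives 10 but the closed form gives 9, so the closed form does not satisfy the recurrence.

No, the closed form is incorrect.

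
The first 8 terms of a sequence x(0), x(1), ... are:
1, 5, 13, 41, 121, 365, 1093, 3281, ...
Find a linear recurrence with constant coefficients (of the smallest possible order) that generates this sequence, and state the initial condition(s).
Look for the lowest-order linear relation among consecutive terms.
Observation: x(n) - 2·x(n-1) - (3)·x(n-2) = 0 holds for the shown terms, and no order-1 relation x(n) = α·x(n-1) + β fits.
Check at n=3: 2·13 + (3)·5 = 41. ✓

x(n) = 2x(n-1) + 3x(n-2), x(0) = 1, x(1) = 5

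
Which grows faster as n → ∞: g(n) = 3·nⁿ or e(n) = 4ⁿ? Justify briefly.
Comparing growth rates:
Growth-rate hierarchy: log n ≺ any polynomial ≺ any exponential cⁿ (c>1) ≺ n! ≺ nⁿ.
super-exponential nⁿ dominates exponential base 4 asymptotically.

g(n) grows faster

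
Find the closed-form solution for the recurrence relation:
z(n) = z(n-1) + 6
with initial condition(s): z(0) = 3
Recurrence: z(n) = z(n-1) + 6, initial: z(0) = 3.
Each step adds 6, so z(n) = z(0) + 6n = 6n + 3.

z(n) = 6n + 3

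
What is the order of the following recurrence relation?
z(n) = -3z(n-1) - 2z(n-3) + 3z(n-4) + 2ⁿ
The order is the largest lag k for which z(n-k) appears. Here the deepest term is z(n-4) (the 2ⁿ term is non-homogeneous and does not affect the order), so the order is 4.

Order 4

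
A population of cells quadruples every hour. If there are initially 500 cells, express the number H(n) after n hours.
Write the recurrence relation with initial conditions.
Each hour multiplies the count by 4, so the count after n hours depends only on the count after n-1 hours: H(n) = 4 × H(n-1). The starting count gives H(0) = 500.
Unrolling n times gives the closed form H(n) = 500 × 4ⁿ.

H(n) = 4 × H(n-1), H(0) = 500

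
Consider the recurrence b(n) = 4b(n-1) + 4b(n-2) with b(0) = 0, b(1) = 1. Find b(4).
Computing the sequence terms:
0, 1, 4, 20, 96

96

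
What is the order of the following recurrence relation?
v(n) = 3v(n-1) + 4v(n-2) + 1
The order is the largest lag k for which v(n-k) appears. Here the deepest term is v(n-2) (the 1 term is non-homogeneous and does not affect the order), so the order is 2.

Order 2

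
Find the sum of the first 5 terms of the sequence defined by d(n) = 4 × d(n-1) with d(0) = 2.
Computing the sequence terms: 2, 8, 32, 128, 512
Adding these values together:

682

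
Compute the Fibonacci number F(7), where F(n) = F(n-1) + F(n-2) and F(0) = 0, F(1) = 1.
Computing the sequence terms:
0, 1, 1, 2, 3, 5, 8, 13

13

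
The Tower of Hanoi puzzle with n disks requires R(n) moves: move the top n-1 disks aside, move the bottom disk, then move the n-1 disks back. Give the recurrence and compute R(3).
Moving n disks = move the top n-1 disks aside (R(n-1) moves) + move the largest disk (1 move) + move the n-1 disks back on top (R(n-1) moves), so R(n) = 2R(n-1) + 1, with R(1) = 1 (a single disk takes one move).
First terms: 1, 3, 7, … — each is one less than a power of 2. Indeed R(n) + 1 = 2(R(n-1) + 1) with R(1) + 1 = 2, so R(n) + 1 = 2ⁿ and R(n) = 2ⁿ - 1.
Hence R(3) = 2^3 - 1 = 8 - 1 = 7.

R(n) = 2R(n-1) + 1, R(1) = 1; R(3) = 7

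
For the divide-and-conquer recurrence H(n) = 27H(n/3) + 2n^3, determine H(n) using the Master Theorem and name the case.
Master Theorem template: H(n) = a·H(n/b) + f(n).
Here: a=27, b=3, f(n)=2n^3
Compute log_b(a) = log_3(27) = 3.
f(n) = 2n^3 = Θ(n^3). Case 2: H(n) = Θ(n^3 log n).

Case 2: H(n) = Θ(n^3 log n)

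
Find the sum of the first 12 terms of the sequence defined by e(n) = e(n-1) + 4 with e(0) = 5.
Computing the sequence terms: 5, 9, 13, 17, 21, 25, 29, 33, 37, 41, 45, 49
Adding these values together:

324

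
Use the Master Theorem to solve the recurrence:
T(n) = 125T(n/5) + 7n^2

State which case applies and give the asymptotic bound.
Master Theorem template: T(n) = a·T(n/b) + f(n).
Here: a=125, b=5, f(n)=7n^2
Compute log_b(a) = log_5(125) = 3.
f(n) = 7n^2 = O(n^(3-ε)) with ε = 1. Case 1: T(n) = Θ(n^log_b(a)) = Θ(n^3).

Case 1: T(n) = Θ(n^3)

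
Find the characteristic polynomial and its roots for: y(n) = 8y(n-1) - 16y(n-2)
Substitute y(n) = rⁿ and divide through by rⁿ⁻²: r² - 8r + 16 = 0
Factor: (r - 4)² = 0, so r = 4 (double root).
General solution: y(n) = (A + Bn)·4ⁿ

Characteristic: r² - 8r + 16 = 0, Roots: r = 4 (double root)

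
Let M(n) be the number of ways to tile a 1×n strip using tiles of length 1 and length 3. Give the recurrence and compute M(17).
Condition on the last tile: it has length 1 (leaving a 1×(n-1) strip) or length 3 (leaving a 1×(n-3) strip), so M(n) = M(n-1) + M(n-3) (order-3 linear recurrence).
For 0 ≤ i < 3 only unit tiles fit, so M(i) = 1.
Iterating the recurrence: M(3) = 2, M(4) = 3, M(5) = 4, M(6) = 6, M(7) = 9, M(8) = 13, M(9) = 19, M(10) = 28, M(11) = 41, M(12) = 60, M(13) = 88, M(14) = 129, M(15) = 189, M(16) = 277, M(17) = 406.

M(n) = M(n-1) + M(n-3), with M(i) = 1 for 0 ≤ i < 3; M(17) = 406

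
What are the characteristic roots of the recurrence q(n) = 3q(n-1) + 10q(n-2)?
Substitute q(n) = rⁿ and divide through by rⁿ⁻²: r² - 3r - 10 = 0
Factor: (r - 5)(r + 2) = 0, so r = 5, -2.
General solution: q(n) = A·5ⁿ + B·(-2)ⁿ

Characteristic: r² - 3r - 10 = 0, Roots: r = 5, -2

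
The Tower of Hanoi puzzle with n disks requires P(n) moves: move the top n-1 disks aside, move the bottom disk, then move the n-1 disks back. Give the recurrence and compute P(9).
Moving n disks = move the top n-1 disks aside (P(n-1) moves) + move the largest disk (1 move) + move the n-1 disks back on top (P(n-1) moves), so P(n) = 2P(n-1) + 1, with P(1) = 1 (a single disk takes one move).
First terms: 1, 3, 7, 15, 31, 63, … — each is one less than a power of 2. Indeed P(n) + 1 = 2(P(n-1) + 1) with P(1) + 1 = 2, so P(n) + 1 = 2ⁿ and P(n) = 2ⁿ - 1.
Hence P(9) = 2^9 - 1 = 512 - 1 = 511.

P(n) = 2P(n-1) + 1, P(1) = 1; P(9) = 511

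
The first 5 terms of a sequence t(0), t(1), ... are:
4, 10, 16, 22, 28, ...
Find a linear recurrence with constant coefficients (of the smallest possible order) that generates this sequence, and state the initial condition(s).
Look for the lowest-order linear relation among consecutive terms.
Observation: consecutive differences are constant (= 6).
Check at n=2: 1·10 + 6 = 16. ✓

t(n) = t(n-1) + 6, t(0) = 4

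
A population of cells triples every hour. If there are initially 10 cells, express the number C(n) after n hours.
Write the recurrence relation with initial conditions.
Each hour multiplies the count by 3, so the count after n hours depends only on the count after n-1 hours: C(n) = 3 × C(n-1). The starting count gives C(0) = 10.
Unrolling n times gives the closed form C(n) = 10 × 3ⁿ.

C(n) = 3 × C(n-1), C(0) = 10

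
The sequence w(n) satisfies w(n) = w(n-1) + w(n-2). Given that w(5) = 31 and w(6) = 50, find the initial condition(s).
Work backwards using w(k) = w(k+2) - w(k+1):
w(4) = w(6) - w(5) = 50 - 31 = 19
w(3) = w(5) - w(4) = 31 - 19 = 12
w(2) = w(4) - w(3) = 19 - 12 = 7
w(1) = w(3) - w(2) = 12 - 7 = 5
w(0) = w(2) - w(1) = 7 - 5 = 2

w(0) = 2, w(1) = 5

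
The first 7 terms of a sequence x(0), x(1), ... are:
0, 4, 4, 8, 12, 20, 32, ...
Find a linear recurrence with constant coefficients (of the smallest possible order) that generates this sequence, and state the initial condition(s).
Look for the lowest-order linear relation among consecutive terms.
Observation: x(n) - 1·x(n-1) - (1)·x(n-2) = 0 holds for the shown terms, and no order-1 relation x(n) = α·x(n-1) + β fits.
Check at n=3: 1·4 + (1)·4 = 8. ✓

x(n) = x(n-1) + x(n-2), x(0) = 0, x(1) = 4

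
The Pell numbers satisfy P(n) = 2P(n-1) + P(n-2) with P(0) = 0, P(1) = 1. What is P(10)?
Computing the sequence terms:
0, 1, 2, 5, 12, 29, 70, 169, 408, 985, 2378

2378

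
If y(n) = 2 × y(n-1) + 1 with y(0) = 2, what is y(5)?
Computing step by step:
y(0) = 2
y(1) = 2 × 2 + 1 = 5
y(2) = 2 × 5 + 1 = 11
y(3) = 2 × 11 + 1 = 23
y(4) = 2 × 23 + 1 = 47
y(5) = 2 × 47 + 1 = 95

95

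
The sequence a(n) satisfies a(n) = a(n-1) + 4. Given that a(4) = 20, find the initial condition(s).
a(4) = a(0) + 4·4, so a(0) = 20 - 16 = 4.

a(0) = 4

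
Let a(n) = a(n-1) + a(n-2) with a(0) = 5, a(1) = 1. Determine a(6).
Computing the sequence terms:
5, 1, 6, 7, 13, 20, 33

33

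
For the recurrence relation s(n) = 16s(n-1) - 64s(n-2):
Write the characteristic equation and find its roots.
Substitute s(n) = rⁿ and divide through by rⁿ⁻²: r² - 16r + 64 = 0
Factor: (r - 8)² = 0, so r = 8 (double root).
General solution: s(n) = (A + Bn)·8ⁿ

Characteristic: r² - 16r + 64 = 0, Roots: r = 8 (double root)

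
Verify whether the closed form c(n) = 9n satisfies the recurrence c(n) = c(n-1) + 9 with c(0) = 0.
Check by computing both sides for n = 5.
From the recurrence with c(0) = 0:
  c(0) = 0, c(1) = 9, c(2) = 18, c(3) = 27, c(4) = 36, c(5) = 45
  so the recurrence gives c(5) = 45.
From the proposed closed form c(n) = 9n:
  c(5) = 45.
Both sides give 45 at n = 5, and the initial condition(s) match, so the closed form is consistent.

Yes, the closed form is correct.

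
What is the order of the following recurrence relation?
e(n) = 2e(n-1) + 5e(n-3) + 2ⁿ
The order is the largest lag k for which e(n-k) appears. Here the deepest term is e(n-3) (the 2ⁿ term is non-homogeneous and does not affect the order), so the order is 3.

Order 3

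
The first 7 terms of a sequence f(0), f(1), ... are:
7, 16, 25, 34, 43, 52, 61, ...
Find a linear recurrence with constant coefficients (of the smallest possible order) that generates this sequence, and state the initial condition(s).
Look for the lowest-order linear relation among consecutive terms.
Observation: consecutive differences are constant (= 9).
Check at n=2: 1·16 + 9 = 25. ✓

f(n) = f(n-1) + 9, f(0) = 7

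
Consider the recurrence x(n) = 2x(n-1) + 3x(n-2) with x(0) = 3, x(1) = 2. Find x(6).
Computing the sequence terms:
3, 2, 13, 32, 103, 302, 913

913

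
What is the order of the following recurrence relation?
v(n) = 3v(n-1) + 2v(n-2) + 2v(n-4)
The order is the largest lag k for which v(n-k) appears. Here the deepest term is v(n-4), so the order is 4.

Order 4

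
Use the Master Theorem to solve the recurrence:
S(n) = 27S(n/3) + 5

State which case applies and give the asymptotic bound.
Master Theorem template: S(n) = a·S(n/b) + f(n).
Here: a=27, b=3, f(n)=5
Compute log_b(a) = log_3(27) = 3.
f(n) = 5 = O(n^(3-ε)) with ε = 3. Case 1: S(n) = Θ(n^log_b(a)) = Θ(n^3).

Case 1: S(n) = Θ(n^3)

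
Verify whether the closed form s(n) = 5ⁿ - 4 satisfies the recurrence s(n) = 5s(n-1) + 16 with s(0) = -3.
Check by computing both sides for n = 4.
From the recurrence with s(0) = -3:
  s(0) = -3, s(1) = 1, s(2) = 21, s(3) = 121, s(4) = 621
  so the recurrence gives s(4) = 621.
From the proposed closed form s(n) = 5ⁿ - 4:
  s(4) = 621.
Both sides give 621 at n = 4, and the initial condition(s) match, so the closed form is consistent.

Yes, the closed form is correct.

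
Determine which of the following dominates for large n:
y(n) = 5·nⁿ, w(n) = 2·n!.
Comparing growth rates:
Growth-rate hierarchy: log n ≺ any polynomial ≺ any exponential cⁿ (c>1) ≺ n! ≺ nⁿ.
super-exponential nⁿ dominates factorial asymptotically.

y(n) grows faster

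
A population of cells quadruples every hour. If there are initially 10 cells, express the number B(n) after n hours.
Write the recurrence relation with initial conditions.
Each hour multiplies the count by 4, so the count after n hours depends only on the count after n-1 hours: B(n) = 4 × B(n-1). The starting count gives B(0) = 10.
Unrolling n times gives the closed form B(n) = 10 × 4ⁿ.

B(n) = 4 × B(n-1), B(0) = 10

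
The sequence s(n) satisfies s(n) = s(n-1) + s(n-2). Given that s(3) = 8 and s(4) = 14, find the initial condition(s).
Work backwards using s(k) = s(k+2) - s(k+1):
s(2) = s(4) - s(3) = 14 - 8 = 6
s(1) = s(3) - s(2) = 8 - 6 = 2
s(0) = s(2) - s(1) = 6 - 2 = 4

s(0) = 4, s(1) = 2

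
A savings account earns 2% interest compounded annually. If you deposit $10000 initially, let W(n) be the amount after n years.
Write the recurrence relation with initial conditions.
Each year the balance grows by 2%, i.e. is multiplied by 1 + 2/100 = 1.02, so W(n) = 1.02 × W(n-1). The initial deposit gives W(0) = 10000.
Unrolling gives the closed form W(n) = 10000 × (1.02)ⁿ.

W(n) = 1.02 × W(n-1), W(0) = 10000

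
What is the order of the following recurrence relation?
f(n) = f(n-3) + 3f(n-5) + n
The order is the largest lag k for which f(n-k) appears. Here the deepest term is f(n-5) (the n term is non-homogeneous and does not affect the order), so the order is 5.

Order 5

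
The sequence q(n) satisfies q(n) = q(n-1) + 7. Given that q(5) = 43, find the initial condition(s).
q(5) = q(0) + 5·7, so q(0) = 43 - 35 = 8.

q(0) = 8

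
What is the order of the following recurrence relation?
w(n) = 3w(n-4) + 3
The order is the largest lag k for which w(n-k) appears. Here the deepest term is w(n-4) (the 3 term is non-homogeneous and does not affect the order), so the order is 4.

Order 4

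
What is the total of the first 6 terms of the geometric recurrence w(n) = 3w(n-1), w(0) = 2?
Computing the sequence terms: 2, 6, 18, 54, 162, 486
Adding these values together:

728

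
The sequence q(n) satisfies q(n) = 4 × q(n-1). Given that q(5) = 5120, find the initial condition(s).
In general q(n) = 4ⁿ · q(0). At n = 5: q(0) = q(5) / 4^5 = 5120 / 1024 = 5.

q(0) = 5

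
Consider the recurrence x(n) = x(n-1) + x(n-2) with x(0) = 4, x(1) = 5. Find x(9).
Computing the sequence terms:
4, 5, 9, 14, 23, 37, 60, 97, 157, 254

254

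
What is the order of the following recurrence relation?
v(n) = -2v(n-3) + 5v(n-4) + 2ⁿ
The order is the largest lag k for which v(n-k) appears. Here the deepest term is v(n-4) (the 2ⁿ term is non-homogeneous and does not affect the order), so the order is 4.

Order 4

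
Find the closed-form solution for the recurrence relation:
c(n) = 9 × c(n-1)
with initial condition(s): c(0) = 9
Recurrence: c(n) = 9 × c(n-1), initial: c(0) = 9.
Each term is 9 times the previous, so this is geometric with ratio 9. After n steps: c(n) = c(0)·9ⁿ = 9·9ⁿ.

c(n) = 9·9ⁿ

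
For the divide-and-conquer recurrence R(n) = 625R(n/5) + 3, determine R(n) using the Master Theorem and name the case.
Master Theorem template: R(n) = a·R(n/b) + f(n).
Here: a=625, b=5, f(n)=3
Compute log_b(a) = log_5(625) = 4.
f(n) = 3 = O(n^(4-ε)) with ε = 4. Case 1: R(n) = Θ(n^log_b(a)) = Θ(n^4).

Case 1: R(n) = Θ(n^4)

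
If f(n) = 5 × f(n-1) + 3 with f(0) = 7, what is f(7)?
Computing step by step:
f(0) = 7
f(1) = 5 × 7 + 3 = 38
f(2) = 5 × 38 + 3 = 193
f(3) = 5 × 193 + 3 = 968
f(4) = 5 × 968 + 3 = 4843
f(5) = 5 × 4843 + 3 = 24218
f(6) = 5 × 24218 + 3 = 121093
f(7) = 5 × 121093 + 3 = 605468

605468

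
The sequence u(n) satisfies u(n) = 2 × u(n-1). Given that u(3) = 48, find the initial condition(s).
In general u(n) = 2ⁿ · u(0). At n = 3: u(0) = u(3) / 2^3 = 48 / 8 = 6.

u(0) = 6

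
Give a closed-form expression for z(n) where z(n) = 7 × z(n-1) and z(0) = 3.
Recurrence: z(n) = 7 × z(n-1), initial: z(0) = 3.
Each term is 7 times the previous, so this is geometric with ratio 7. After n steps: z(n) = z(0)·7ⁿ = 3·7ⁿ.

z(n) = 3·7ⁿ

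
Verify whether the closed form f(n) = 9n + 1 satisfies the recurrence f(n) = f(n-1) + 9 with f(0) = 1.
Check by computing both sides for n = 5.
From the recurrence with f(0) = 1:
  f(0) = 1, f(1) = 10, f(2) = 19, f(3) = 28, f(4) = 37, f(5) = 46
  so the recurrence gives f(5) = 46.
From the proposed closed form f(n) = 9n + 1:
  f(5) = 46.
Both sides give 46 at n = 5, and the initial condition(s) match, so the closed form is consistent.

Yes, the closed form is correct.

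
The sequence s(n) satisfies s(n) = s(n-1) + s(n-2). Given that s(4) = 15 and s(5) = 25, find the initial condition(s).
Work backwards using s(k) = s(k+2) - s(k+1):
s(3) = s(5) - s(4) = 25 - 15 = 10
s(2) = s(4) - s(3) = 15 - 10 = 5
s(1) = s(3) - s(2) = 10 - 5 = 5
s(0) = s(2) - s(1) = 5 - 5 = 0

s(0) = 0, s(1) = 5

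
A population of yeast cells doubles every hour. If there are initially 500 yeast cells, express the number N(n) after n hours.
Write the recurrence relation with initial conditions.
Each hour multiplies the count by 2, so the count after n hours depends only on the count after n-1 hours: N(n) = 2 × N(n-1). The starting count gives N(0) = 500.
Unrolling n times gives the closed form N(n) = 500 × 2ⁿ.

N(n) = 2 × N(n-1), N(0) = 500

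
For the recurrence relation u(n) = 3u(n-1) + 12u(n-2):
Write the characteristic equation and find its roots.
Substitute u(n) = rⁿ and divide through by rⁿ⁻²: r² - 3r - 12 = 0
Discriminant: 3² + 4·12 = 57, not a perfect square, so by the quadratic formula r = (3 ± √57)/2.
General solution: u(n) = A·r₁ⁿ + B·r₂ⁿ where r₁,r₂ = (3 ± √57)/2

Characteristic: r² - 3r - 12 = 0, Roots: r = (3 ± √57)/2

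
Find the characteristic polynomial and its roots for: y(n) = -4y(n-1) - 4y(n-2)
Substitute y(n) = rⁿ and divide through by rⁿ⁻²: r² + 4r + 4 = 0
Factor: (r + 2)² = 0, so r = -2 (double root).
General solution: y(n) = (A + Bn)·(-2)ⁿ

Characteristic: r² + 4r + 4 = 0, Roots: r = -2 (double root)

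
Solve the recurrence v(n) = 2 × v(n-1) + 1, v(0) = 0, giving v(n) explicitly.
Recurrence: v(n) = 2 × v(n-1) + 1, initial: v(0) = 0.
Try v(n) = A·2ⁿ + C. Substituting: A·2ⁿ + C = 2(A·2ⁿ⁻¹ + C) + 1 = A·2ⁿ + 2C + 1, so C = 2C + 1, giving C = -1. Then v(0) = A - 1 = 0 gives A = 1.

v(n) = 2ⁿ - 1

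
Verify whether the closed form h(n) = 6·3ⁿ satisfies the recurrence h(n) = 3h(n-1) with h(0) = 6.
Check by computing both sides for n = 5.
From the recurrence with h(0) = 6:
  h(0) = 6, h(1) = 18, h(2) = 54, h(3) = 162, h(4) = 486, h(5) = 1458
  so the recurrence gives h(5) = 1458.
From the proposed closed form h(n) = 6·3ⁿ:
  h(5) = 1458.
Both sides give 1458 at n = 5, and the initial condition(s) match, so the closed form is consistent.

Yes, the closed form is correct.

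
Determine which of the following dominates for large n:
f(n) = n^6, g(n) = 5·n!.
Comparing growth rates:
Growth-rate hierarchy: log n ≺ any polynomial ≺ any exponential cⁿ (c>1) ≺ n! ≺ nⁿ.
factorial dominates polynomial degree 6 asymptotically.

g(n) grows faster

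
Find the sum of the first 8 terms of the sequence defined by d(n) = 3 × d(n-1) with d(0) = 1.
Computing the sequence terms: 1, 3, 9, 27, 81, 243, 729, 2187
Adding these values together:

3280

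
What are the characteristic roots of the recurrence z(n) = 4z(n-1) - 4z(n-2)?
Substitute z(n) = rⁿ and divide through by rⁿ⁻²: r² - 4r + 4 = 0
Factor: (r - 2)² = 0, so r = 2 (double root).
General solution: z(n) = (A + Bn)·2ⁿ

Characteristic: r² - 4r + 4 = 0, Roots: r = 2 (double root)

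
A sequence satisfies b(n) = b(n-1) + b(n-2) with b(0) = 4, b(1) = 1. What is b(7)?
Computing the sequence terms:
4, 1, 5, 6, 11, 17, 28, 45

45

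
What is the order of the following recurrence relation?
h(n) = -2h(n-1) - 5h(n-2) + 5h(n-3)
The order is the largest lag k for which h(n-k) appears. Here the deepest term is h(n-3), so the order is 3.

Order 3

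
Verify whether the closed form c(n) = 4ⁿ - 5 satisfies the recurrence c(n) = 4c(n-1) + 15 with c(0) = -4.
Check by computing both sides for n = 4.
From the recurrence with c(0) = -4:
  c(0) = -4, c(1) = -1, c(2) = 11, c(3) = 59, c(4) = 251
  so the recurrence gives c(4) = 251.
From the proposed closed form c(n) = 4ⁿ - 5:
  c(4) = 251.
Both sides give 251 at n = 4, and the initial condition(s) match, so the closed form is consistent.

Yes, the closed form is correct.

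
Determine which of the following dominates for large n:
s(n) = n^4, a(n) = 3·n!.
Comparing growth rates:
Growth-rate hierarchy: log n ≺ any polynomial ≺ any exponential cⁿ (c>1) ≺ n! ≺ nⁿ.
factorial dominates polynomial degree 4 asymptotically.

a(n) grows faster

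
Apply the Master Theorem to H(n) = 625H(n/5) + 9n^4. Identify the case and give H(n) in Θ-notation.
Master Theorem template: H(n) = a·H(n/b) + f(n).
Here: a=625, b=5, f(n)=9n^4
Compute log_b(a) = log_5(625) = 4.
f(n) = 9n^4 = Θ(n^4). Case 2: H(n) = Θ(n^4 log n).

Case 2: H(n) = Θ(n^4 log n)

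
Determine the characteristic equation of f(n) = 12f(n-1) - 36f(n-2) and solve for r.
Substitute f(n) = rⁿ and divide through by rⁿ⁻²: r² - 12r + 36 = 0
Factor: (r - 6)² = 0, so r = 6 (double root).
General solution: f(n) = (A + Bn)·6ⁿ

Characteristic: r² - 12r + 36 = 0, Roots: r = 6 (double root)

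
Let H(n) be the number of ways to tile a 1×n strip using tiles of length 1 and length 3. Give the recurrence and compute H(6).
Condition on the last tile: it has length 1 (leaving a 1×(n-1) strip) or length 3 (leaving a 1×(n-3) strip), so H(n) = H(n-1) + H(n-3) (order-3 linear recurrence).
For 0 ≤ i < 3 only unit tiles fit, so H(i) = 1.
Iterating the recurrence: H(3) = 2, H(4) = 3, H(5) = 4, H(6) = 6.

H(n) = H(n-1) + H(n-3), with H(i) = 1 for 0 ≤ i < 3; H(6) = 6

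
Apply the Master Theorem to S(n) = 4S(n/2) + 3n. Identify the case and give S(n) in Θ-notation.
Master Theorem template: S(n) = a·S(n/b) + f(n).
Here: a=4, b=2, f(n)=3n
Compute log_b(a) = log_2(4) = 2.
f(n) = 3n = O(n^(2-ε)) with ε = 1. Case 1: S(n) = Θ(n^log_b(a)) = Θ(n^2).

Case 1: S(n) = Θ(n^2)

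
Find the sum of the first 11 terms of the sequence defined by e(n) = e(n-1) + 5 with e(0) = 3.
Computing the sequence terms: 3, 8, 13, 18, 23, 28, 33, 38, 43, 48, 53
Adding these values together:

308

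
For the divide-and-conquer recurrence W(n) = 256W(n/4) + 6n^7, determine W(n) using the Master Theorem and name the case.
Master Theorem template: W(n) = a·W(n/b) + f(n).
Here: a=256, b=4, f(n)=6n^7
Compute log_b(a) = log_4(256) = 4.
f(n) = 6n^7 = Ω(n^(4+ε)) with ε = 3, and the regularity condition holds (a·f(n/b) = (a/b^7)·f(n) with a/b^7 = 4^-3 < 1). Case 3: W(n) = Θ(f(n)) = Θ(n^7).

Case 3: W(n) = Θ(n^7)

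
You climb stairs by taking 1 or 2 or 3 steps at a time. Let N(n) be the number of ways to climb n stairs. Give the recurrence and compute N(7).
Condition on the size of the last step (1 to 3): before it there were n-1, …, n-3 stairs climbed, and these cases are disjoint, so N(n) = N(n-1) + N(n-2) + N(n-3) (order-3 linear recurrence).
Initial conditions by direct count (compositions of i into parts ≤ 3): N(1) = 1; N(2) = 2; N(3) = 4.
Iterating the recurrence: N(4) = 7, N(5) = 13, N(6) = 24, N(7) = 44.

N(n) = N(n-1) + N(n-2) + N(n-3), N(1) = 1, N(2) = 2, N(3) = 4; N(7) = 44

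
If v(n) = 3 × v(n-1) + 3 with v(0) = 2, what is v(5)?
Computing step by step:
v(0) = 2
v(1) = 3 × 2 + 3 = 9
v(2) = 3 × 9 + 3 = 30
v(3) = 3 × 30 + 3 = 93
v(4) = 3 × 93 + 3 = 282
v(5) = 3 × 282 + 3 = 849

849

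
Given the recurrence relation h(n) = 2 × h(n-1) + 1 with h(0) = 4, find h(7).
Computing step by step:
h(0) = 4
h(1) = 2 × 4 + 1 = 9
h(2) = 2 × 9 + 1 = 19
h(3) = 2 × 19 + 1 = 39
h(4) = 2 × 39 + 1 = 79
h(5) = 2 × 79 + 1 = 159
h(6) = 2 × 159 + 1 = 319
h(7) = 2 × 319 + 1 = 639

639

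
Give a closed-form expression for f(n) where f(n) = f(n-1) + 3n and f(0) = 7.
Recurrence: f(n) = f(n-1) + 3n, initial: f(0) = 7.
Telescoping: f(n) = f(0) + 3·Σᵢ₌₁ⁿ i = 7 + 3·n(n+1)/2.

f(n) = 3·n(n+1)/2 + 7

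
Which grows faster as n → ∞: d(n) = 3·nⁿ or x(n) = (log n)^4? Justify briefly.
Comparing growth rates:
Growth-rate hierarchy: log n ≺ any polynomial ≺ any exponential cⁿ (c>1) ≺ n! ≺ nⁿ.
super-exponential nⁿ dominates polylogarithmic (log n)^4 asymptotically.

d(n) grows faster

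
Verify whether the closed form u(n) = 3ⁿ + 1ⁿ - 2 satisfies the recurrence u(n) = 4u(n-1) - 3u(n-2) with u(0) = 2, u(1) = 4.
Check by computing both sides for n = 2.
From the recurrence with u(0) = 2, u(1) = 4:
  u(0) = 2, u(1) = 4, u(2) = 10
  so the recurrence gives u(2) = 10.
From the proposed closed form u(n) = 3ⁿ + 1ⁿ - 2:
  u(2) = 8.
The recurrence gives 10 but the closed form gives 8, so the closed form does not satisfy the recurrence.

No, the closed form is incorrect.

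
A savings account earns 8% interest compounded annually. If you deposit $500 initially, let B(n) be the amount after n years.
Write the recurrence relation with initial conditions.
Each year the balance grows by 8%, i.e. is multiplied by 1 + 8/100 = 1.08, so B(n) = 1.08 × B(n-1). The initial deposit gives B(0) = 500.
Unrolling gives the closed form B(n) = 500 × (1.08)ⁿ.

B(n) = 1.08 × B(n-1), B(0) = 500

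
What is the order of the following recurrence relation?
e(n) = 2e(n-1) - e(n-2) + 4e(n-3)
The order is the largest lag k for which e(n-k) appears. Here the deepest term is e(n-3), so the order is 3.

Order 3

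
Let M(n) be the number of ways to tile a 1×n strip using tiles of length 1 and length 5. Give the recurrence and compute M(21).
Condition on the last tile: it has length 1 (leaving a 1×(n-1) strip) or length 5 (leaving a 1×(n-5) strip), so M(n) = M(n-1) + M(n-5) (order-5 linear recurrence).
For 0 ≤ i < 5 only unit tiles fit, so M(i) = 1.
Iterating the recurrence: M(5) = 2, M(6) = 3, M(7) = 4, M(8) = 5, M(9) = 6, M(10) = 8, M(11) = 11, M(12) = 15, M(13) = 20, M(14) = 26, M(15) = 34, M(16) = 45, M(17) = 60, M(18) = 80, M(19) = 106, M(20) = 140, M(21) = 185.

M(n) = M(n-1) + M(n-5), with M(i) = 1 for 0 ≤ i < 5; M(21) = 185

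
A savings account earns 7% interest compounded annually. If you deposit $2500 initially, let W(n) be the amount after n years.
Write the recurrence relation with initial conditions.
Each year the balance grows by 7%, i.e. is multiplied by 1 + 7/100 = 1.07, so W(n) = 1.07 × W(n-1). The initial deposit gives W(0) = 2500.
Unrolling gives the closed form W(n) = 2500 × (1.07)ⁿ.

W(n) = 1.07 × W(n-1), W(0) = 2500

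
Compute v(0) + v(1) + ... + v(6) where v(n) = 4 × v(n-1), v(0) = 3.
Computing the sequence terms: 3, 12, 48, 192, 768, 3072, 12288
Adding these values together:

16383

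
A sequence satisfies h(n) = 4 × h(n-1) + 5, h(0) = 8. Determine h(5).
Computing step by step:
h(0) = 8
h(1) = 4 × 8 + 5 = 37
h(2) = 4 × 37 + 5 = 153
h(3) = 4 × 153 + 5 = 617
h(4) = 4 × 617 + 5 = 2473
h(5) = 4 × 2473 + 5 = 9897

9897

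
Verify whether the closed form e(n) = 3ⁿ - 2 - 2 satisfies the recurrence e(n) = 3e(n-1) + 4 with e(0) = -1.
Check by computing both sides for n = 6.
From the recurrence with e(0) = -1:
  e(0) = -1, e(1) = 1, e(2) = 7, e(3) = 25, e(4) = 79, e(5) = 241, e(6) = 727
  so the recurrence gives e(6) = 727.
From the proposed closed form e(n) = 3ⁿ - 2 - 2:
  e(6) = 725.
The recurrence gives 727 but the closed form gives 725, so the closed form does not satisfy the recurrence.

No, the closed form is incorrect.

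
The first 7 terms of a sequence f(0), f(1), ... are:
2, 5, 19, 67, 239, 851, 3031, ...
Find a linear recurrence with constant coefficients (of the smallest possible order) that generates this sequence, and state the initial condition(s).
Look for the lowest-order linear relation among consecutive terms.
Observation: f(n) - 3·f(n-1) - (2)·f(n-2) = 0 holds for the shown terms, and no order-1 relation f(n) = α·f(n-1) + β fits.
Check at n=3: 3·19 + (2)·5 = 67. ✓

f(n) = 3f(n-1) + 2f(n-2), f(0) = 2, f(1) = 5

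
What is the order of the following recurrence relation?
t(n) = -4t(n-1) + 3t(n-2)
The order is the largest lag k for which t(n-k) appears. Here the deepest term is t(n-2), so the order is 2.

Order 2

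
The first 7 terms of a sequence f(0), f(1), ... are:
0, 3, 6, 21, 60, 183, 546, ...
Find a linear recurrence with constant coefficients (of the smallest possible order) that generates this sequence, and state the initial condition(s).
Look for the lowest-order linear relation among consecutive terms.
Observation: f(n) - 2·f(n-1) - (3)·f(n-2) = 0 holds for the shown terms, and no order-1 relation f(n) = α·f(n-1) + β fits.
Check at n=3: 2·6 + (3)·3 = 21. ✓

f(n) = 2f(n-1) + 3f(n-2), f(0) = 0, f(1) = 3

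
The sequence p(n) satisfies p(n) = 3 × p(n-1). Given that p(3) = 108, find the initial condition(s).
In general p(n) = 3ⁿ · p(0). At n = 3: p(0) = p(3) / 3^3 = 108 / 27 = 4.

p(0) = 4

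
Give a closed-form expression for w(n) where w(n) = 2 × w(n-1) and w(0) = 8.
Recurrence: w(n) = 2 × w(n-1), initial: w(0) = 8.
Each term is 2 times the previous, so this is geometric with ratio 2. After n steps: w(n) = w(0)·2ⁿ = 8·2ⁿ.

w(n) = 8·2ⁿ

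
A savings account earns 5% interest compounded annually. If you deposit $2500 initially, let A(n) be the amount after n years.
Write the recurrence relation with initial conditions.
Each year the balance grows by 5%, i.e. is multiplied by 1 + 5/100 = 1.05, so A(n) = 1.05 × A(n-1). The initial deposit gives A(0) = 2500.
Unrolling gives the closed form A(n) = 2500 × (1.05)ⁿ.

A(n) = 1.05 × A(n-1), A(0) = 2500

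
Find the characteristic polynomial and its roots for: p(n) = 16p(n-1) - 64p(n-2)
Substitute p(n) = rⁿ and divide through by rⁿ⁻²: r² - 16r + 64 = 0
Factor: (r - 8)² = 0, so r = 8 (double root).
General solution: p(n) = (A + Bn)·8ⁿ

Characteristic: r² - 16r + 64 = 0, Roots: r = 8 (double root)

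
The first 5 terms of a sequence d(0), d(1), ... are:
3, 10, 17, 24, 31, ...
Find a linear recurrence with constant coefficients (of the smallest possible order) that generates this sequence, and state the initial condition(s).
Look for the lowest-order linear relation among consecutive terms.
Observation: consecutive differences are constant (= 7).
Check at n=2: 1·10 + 7 = 17. ✓

d(n) = d(n-1) + 7, d(0) = 3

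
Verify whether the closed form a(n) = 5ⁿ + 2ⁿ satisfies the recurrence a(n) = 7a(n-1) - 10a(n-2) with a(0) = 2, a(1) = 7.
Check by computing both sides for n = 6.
From the recurrence with a(0) = 2, a(1) = 7:
  a(0) = 2, a(1) = 7, a(2) = 29, a(3) = 133, a(4) = 641, a(5) = 3157, a(6) = 15689
  so the recurrence gives a(6) = 15689.
From the proposed closed form a(n) = 5ⁿ + 2ⁿ:
  a(6) = 15689.
Both sides give 15689 at n = 6, and the initial condition(s) match, so the closed form is consistent.

Yes, the closed form is correct.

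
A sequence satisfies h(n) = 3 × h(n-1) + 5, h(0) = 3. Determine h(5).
Computing step by step:
h(0) = 3
h(1) = 3 × 3 + 5 = 14
h(2) = 3 × 14 + 5 = 47
h(3) = 3 × 47 + 5 = 146
h(4) = 3 × 146 + 5 = 443
h(5) = 3 × 443 + 5 = 1334

1334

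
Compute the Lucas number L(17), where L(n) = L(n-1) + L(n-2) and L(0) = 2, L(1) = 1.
Computing the sequence terms:
2, 1, 3, 4, 7, 11, 18, 29, 47, 76, 123, 199, 322, 521, 843, 1364, 2207, 3571

3571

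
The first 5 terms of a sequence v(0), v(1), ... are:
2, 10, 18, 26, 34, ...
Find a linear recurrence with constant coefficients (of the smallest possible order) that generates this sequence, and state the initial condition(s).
Look for the lowest-order linear relation among consecutive terms.
Observation: consecutive differences are constant (= 8).
Check at n=2: 1·10 + 8 = 18. ✓

v(n) = v(n-1) + 8, v(0) = 2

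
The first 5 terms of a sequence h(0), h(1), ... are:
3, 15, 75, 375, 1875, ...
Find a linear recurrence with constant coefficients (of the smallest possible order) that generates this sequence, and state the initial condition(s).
Look for the lowest-order linear relation among consecutive terms.
Observation: each term is 5× the previous.
Check at n=2: 5·15 = 75. ✓

h(n) = 5 × h(n-1), h(0) = 3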